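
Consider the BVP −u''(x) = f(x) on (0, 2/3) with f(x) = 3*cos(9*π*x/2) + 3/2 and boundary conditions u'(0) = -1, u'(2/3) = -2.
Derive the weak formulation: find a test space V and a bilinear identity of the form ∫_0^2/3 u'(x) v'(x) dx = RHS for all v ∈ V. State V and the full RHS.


V = H^1(0, 2/3) (v unrestricted at boundary; u is determined up to an additive constant); weak form: ∫_0^2/3 u'v' dx = ∫_0^2/3 (3*cos(9*π*x/2) + 3/2) v dx − 2·v(2/3) + v(0) for all v ∈ V.

Multiply both sides by a test function v and integrate from 0 to 2/3:
  ∫_0^2/3 −u''(x) v(x) dx = ∫_0^2/3 f(x) v(x) dx.
Integrate the LHS by parts once:
  ∫_0^2/3 −u'' v dx = −[u'(x) v(x)]_0^2/3 + ∫_0^2/3 u'(x) v'(x) dx.
Thus ∫_0^2/3 u'(x) v'(x) dx = ∫_0^2/3 f(x) v(x) dx + [u'(x) v(x)]_0^2/3.
Choose V so that boundary terms are either known or forced to vanish.
u has inhomogeneous Neumann u'(0) = -1, u'(2/3) = -2. [u' v]_0^2/3 = (-2)·v(2/3) − (-1)·v(0) = − 2·v(2/3) + v(0). Take V = H^1(0, 2/3); boundary term becomes part of RHS.
Weak formulation: find u (satisfying any essential BC) such that ∫_0^2/3 u'(x) v'(x) dx = ∫_0^2/3 f v dx − 2·v(2/3) + v(0) for all v ∈ V (Neumann data are natural BCs: they enter the RHS as boundary terms).
Substituting f(x) = 3*cos(9*π*x/2) + 3/2, the right-hand side is ∫_0^2/3 (3*cos(9*π*x/2) + 3/2) v dx − 2·v(2/3) + v(0).
Compatibility check (pure Neumann): taking v ≡ 1 ∈ V gives 0 = ∫_0^2/3 f dx + (-2) − (-1), i.e. ∫_0^2/3 f dx must equal u'(0) − u'(2/3) = 1. Indeed ∫_0^2/3 (3*cos(9*π*x/2) + 3/2) dx = 1, so the data are compatible. The solution is then unique only up to an additive constant (fix it e.g. by requiring ∫_0^2/3 u dx = 0).


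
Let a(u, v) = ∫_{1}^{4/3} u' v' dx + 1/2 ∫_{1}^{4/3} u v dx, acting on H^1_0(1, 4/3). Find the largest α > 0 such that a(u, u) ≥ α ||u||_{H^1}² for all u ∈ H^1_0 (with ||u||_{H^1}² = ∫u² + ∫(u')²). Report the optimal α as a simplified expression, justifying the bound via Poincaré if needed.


α = (1 + 18*π^2)/(2*(1 + 9*π^2))

Coercivity of a(·,·) on H^1_0(1, 4/3) means a(u, u) ≥ α ||u||_{H^1}² for every u ∈ H^1_0.
The interval has length L = 1/3, and Poincaré/coercivity depend only on L. Here a(u, u) = ∫(u')² + (1/2)·∫u².
Here 0 < c = 1/2 < 1. The condition a(u,u) ≥ α||u||_{H^1}² reads (1−α)∫(u')² ≥ (α−c)∫u². Any admissible α is ≤ 1 (rapidly oscillating u have ∫u²/∫(u')² → 0), and α = 1 would force 0 ≥ (1−c)∫u², impossible since c < 1; so 1−α > 0. By the sharp Poincaré inequality on H^1_0 of an interval of length L, ∫(u')² ≥ (π/L)²∫u² with equality for the first sine mode sin(π(x−x₀)/L) (x₀ the left endpoint), so the inequality holds for all u iff (1−α)(π/L)² ≥ α − c, i.e. α ≤ ((π/L)² + c)/((π/L)² + 1) = (1 + c(L/π)²)/(1 + (L/π)²). With (π/L)² = 9*π^2 and c = 1/2, the largest admissible constant is α = ((π/L)² + c)/((π/L)² + 1).
Simplifying, α = (1 + 18*π^2)/(2*(1 + 9*π^2)).


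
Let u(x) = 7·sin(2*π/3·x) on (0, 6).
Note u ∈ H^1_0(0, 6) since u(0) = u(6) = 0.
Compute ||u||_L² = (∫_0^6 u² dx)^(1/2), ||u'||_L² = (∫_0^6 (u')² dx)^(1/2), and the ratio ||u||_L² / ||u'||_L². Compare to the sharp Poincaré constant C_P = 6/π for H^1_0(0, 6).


||u||_L² / ||u'||_L² = 3/(2*π) < C_P = 6/π.

u(x) = 7·sin(2*π/3·x), so u'(x) = 14*π*cos(2*π*x/3)/3.
Writing u(x) = A·sin(kπx/L) with A = 7 and k = 4, use ∫_0^L sin²(kπx/L) dx = L/2 and ∫_0^L cos²(kπx/L) dx = L/2.
u² = 49·sin²(2*π/3·x) and (u')² = 196*π^2/9·cos²(2*π/3·x), and each of sin², cos² integrates to L/2 = 3 over (0, 6).
∫_0^6 u² dx = 147, so ||u||_L² = 7*sqrt(3).
∫_0^6 (u')² dx = 196*π^2/3, so ||u'||_L² = 14*sqrt(3)*π/3.
Ratio ||u||_L² / ||u'||_L² = 3/(2*π).
Sharp Poincaré constant on H^1_0(0, 6) is C_P = L/π = 6/π, achieved by sin(π/6·x).
This is the k = 4 harmonic; the ratio L/(kπ) is strictly less than C_P = L/π, consistent with the sharp inequality ||u||_L² ≤ C_P ||u'||_L².


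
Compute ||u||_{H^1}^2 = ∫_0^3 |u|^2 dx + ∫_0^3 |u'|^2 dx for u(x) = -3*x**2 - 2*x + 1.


||u||_{H^1}^2 = 5457/5

The H^1 norm (squared) on an interval (0, L) is
  ||u||_{H^1}^2 = ∫_0^L u(x)^2 dx + ∫_0^L u'(x)^2 dx.
Compute u'(x) = -6*x - 2.
Then u(x)^2 = 9*x**4 + 12*x**3 - 2*x**2 - 4*x + 1 and u'(x)^2 = 36*x**2 + 24*x + 4.
Integrate each monomial from 0 to 3 using ∫_0^3 c·x^n dx = c·3^(n+1)/(n+1):
  ∫_0^3 u(x)^2 dx = ∫_0^3 (9*x^4 + 12*x^3 - 2*x^2 - 4*x + 1) dx. Term by term:
    ∫_0^3 9*x^4 dx = 2187/5;  ∫_0^3 12*x^3 dx = 243;  ∫_0^3 -2*x^2 dx = -18;
    ∫_0^3 -4*x dx = -18;  ∫_0^3 1 dx = 3.
  Sum: 2187/5 + 243 − 18 − 18 + 3 = 3237/5.
  ∫_0^3 u'(x)^2 dx = ∫_0^3 (36*x^2 + 24*x + 4) dx. Term by term:
    ∫_0^3 36*x^2 dx = 324;  ∫_0^3 24*x dx = 108;  ∫_0^3 4 dx = 12.
  Sum: 324 + 108 + 12 = 444.
Adding: ||u||_{H^1}^2 = 3237/5 + 444 = 5457/5.


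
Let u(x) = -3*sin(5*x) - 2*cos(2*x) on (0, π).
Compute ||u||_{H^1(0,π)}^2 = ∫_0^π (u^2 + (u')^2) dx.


||u||_{H^1(0,π)}^2 = 200/7 + 127*π

u'(x) = 4*sin(2*x) - 15*cos(5*x).
Expand u² and (u')² and integrate term by term on (0, π), using: for integers n ≥ 1, ∫_0^π sin²(nx) dx = ∫_0^π cos²(nx) dx = π/2; for n ≠ n', ∫_0^π sin(nx)sin(n'x) dx = ∫_0^π cos(nx)cos(n'x) dx = 0; and by product-to-sum, ∫_0^π sin(nx)cos(n'x) dx = ½∫_0^π [sin((n+n')x) + sin((n−n')x)] dx, which is 0 when n+n' is even and 2n/(n²−n'²) when n+n' is odd (it need not vanish on (0, π)).
  u² squared terms: (-3)²·∫sin(5x)² dx = 9·π/2 = 9*π/2;  (-2)²·∫cos(2x)² dx = 4·π/2 = 2*π.
  u² cross terms: 2·(-3)·(-2)·∫sin(5x)·cos(2x) dx = 12·(10/21) = 40/7.
  So ∫_0^π u² dx = 9*π/2 + 2*π + 40/7 = 40/7 + 13*π/2.
  (u')² squared terms: (-15)²·∫cos(5x)² dx = 225·π/2 = 225*π/2;  (4)²·∫sin(2x)² dx = 16·π/2 = 8*π.
  (u')² cross terms: 2·(-15)·(4)·∫cos(5x)·sin(2x) dx = -120·(-4/21) = 160/7.
  So ∫_0^π (u')² dx = 225*π/2 + 8*π + 160/7 = 160/7 + 241*π/2.
||u||_{H^1}^2 = (40/7 + 13*π/2) + (160/7 + 241*π/2) = 200/7 + 127*π.


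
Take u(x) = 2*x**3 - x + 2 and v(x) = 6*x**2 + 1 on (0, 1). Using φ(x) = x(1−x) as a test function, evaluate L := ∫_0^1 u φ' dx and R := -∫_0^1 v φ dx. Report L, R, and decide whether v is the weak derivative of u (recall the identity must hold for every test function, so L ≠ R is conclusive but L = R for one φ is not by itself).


LHS = -2/15, RHS = -7/15. No, v is not the weak derivative of u.

u(x) = 2*x**3 - x + 2, classical derivative u'(x) = 6*x**2 - 1.
φ(x) = x(1−x), so φ'(x) = 1 - 2*x.
Note φ(0) = φ(1) = 0, so the boundary term u·φ vanishes.
LHS = ∫_0^1 u(x) φ'(x) dx = ∫_0^1 (-4*x^4 + 2*x^3 + 2*x^2 - 5*x + 2) dx. Term by term:
  ∫_0^1 -4*x^4 dx = -4/5;  ∫_0^1 2*x^3 dx = 1/2;  ∫_0^1 2*x^2 dx = 2/3;
  ∫_0^1 -5*x dx = -5/2;  ∫_0^1 2 dx = 2.
Sum: -4/5 + 1/2 + 2/3 − 5/2 + 2 = -2/15.
So LHS = -2/15.
∫_0^1 v(x) φ(x) dx = ∫_0^1 (-6*x^4 + 6*x^3 - x^2 + x) dx. Term by term:
  ∫_0^1 -6*x^4 dx = -6/5;  ∫_0^1 6*x^3 dx = 3/2;  ∫_0^1 -x^2 dx = -1/3;
  ∫_0^1 x dx = 1/2.
Sum: -6/5 + 3/2 − 1/3 + 1/2 = 7/15.
So RHS = -∫_0^1 v(x) φ(x) dx = -7/15.
LHS − RHS = 1/3 ≠ 0, so the identity fails.
(For a valid weak derivative the identity must hold for EVERY test function, in particular this one. The failure shows v is NOT the weak derivative of u.)
Correct weak derivative would be u'(x) = 6*x**2 - 1.


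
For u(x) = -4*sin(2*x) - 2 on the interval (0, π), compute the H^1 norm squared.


||u||_{H^1(0,π)}^2 = 44*π

u'(x) = -8*cos(2*x).
Expand u² and (u')² and integrate term by term on (0, π), using: for integers n ≥ 1, ∫_0^π sin²(nx) dx = ∫_0^π cos²(nx) dx = π/2; for n ≠ n', ∫_0^π sin(nx)sin(n'x) dx = ∫_0^π cos(nx)cos(n'x) dx = 0; and by product-to-sum, ∫_0^π sin(nx)cos(n'x) dx = ½∫_0^π [sin((n+n')x) + sin((n−n')x)] dx, which is 0 when n+n' is even and 2n/(n²−n'²) when n+n' is odd (it need not vanish on (0, π)). For the constant mode: ∫_0^π 1 dx = π, ∫_0^π cos(nx) dx = 0, ∫_0^π sin(nx) dx = (1−(−1)^n)/n.
  u² squared terms: (-2)²·∫1 dx = 4·π = 4*π;  (-4)²·∫sin(2x)² dx = 16·π/2 = 8*π.
  u² cross terms: 2·(-2)·(-4)·∫1·sin(2x) dx = 16·(0) = 0.
  So ∫_0^π u² dx = 4*π + 8*π + 0 = 12*π.
  (u')² squared terms: (-8)²·∫cos(2x)² dx = 64·π/2 = 32*π.
  So ∫_0^π (u')² dx = 32*π.
||u||_{H^1}^2 = (12*π) + (32*π) = 44*π.


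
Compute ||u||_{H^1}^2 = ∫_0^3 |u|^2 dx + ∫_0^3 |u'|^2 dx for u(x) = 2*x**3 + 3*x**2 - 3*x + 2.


||u||_{H^1}^2 = 390531/70

The H^1 norm (squared) on an interval (0, L) is
  ||u||_{H^1}^2 = ∫_0^L u(x)^2 dx + ∫_0^L u'(x)^2 dx.
Compute u'(x) = 6*x**2 + 6*x - 3.
Then u(x)^2 = 4*x**6 + 12*x**5 - 3*x**4 - 10*x**3 + 21*x**2 - 12*x + 4 and u'(x)^2 = 36*x**4 + 72*x**3 - 36*x + 9.
Integrate each monomial from 0 to 3 using ∫_0^3 c·x^n dx = c·3^(n+1)/(n+1):
  ∫_0^3 u(x)^2 dx = ∫_0^3 (4*x^6 + 12*x^5 - 3*x^4 - 10*x^3 + 21*x^2 - 12*x + 4) dx. Term by term:
    ∫_0^3 4*x^6 dx = 8748/7;  ∫_0^3 12*x^5 dx = 1458;  ∫_0^3 -3*x^4 dx = -729/5;
    ∫_0^3 -10*x^3 dx = -405/2;  ∫_0^3 21*x^2 dx = 189;  ∫_0^3 -12*x dx = -54;
    ∫_0^3 4 dx = 12.
  Sum: 8748/7 + 1458 − 729/5 − 405/2 + 189 − 54 + 12 = 175449/70.
  ∫_0^3 u'(x)^2 dx = ∫_0^3 (36*x^4 + 72*x^3 - 36*x + 9) dx. Term by term:
    ∫_0^3 36*x^4 dx = 8748/5;  ∫_0^3 72*x^3 dx = 1458;  ∫_0^3 -36*x dx = -162;
    ∫_0^3 9 dx = 27.
  Sum: 8748/5 + 1458 − 162 + 27 = 15363/5.
Adding: ||u||_{H^1}^2 = 175449/70 + 15363/5 = 390531/70.


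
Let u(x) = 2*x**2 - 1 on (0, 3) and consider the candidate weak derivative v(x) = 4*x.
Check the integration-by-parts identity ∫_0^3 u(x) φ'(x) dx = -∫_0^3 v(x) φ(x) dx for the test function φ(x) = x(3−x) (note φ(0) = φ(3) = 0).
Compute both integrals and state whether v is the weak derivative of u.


LHS = -27, RHS = -27. Yes, v = u' weakly.

u(x) = 2*x**2 - 1, classical derivative u'(x) = 4*x.
φ(x) = x(3−x), so φ'(x) = 3 - 2*x.
Note φ(0) = φ(3) = 0, so the boundary term u·φ vanishes.
LHS = ∫_0^3 u(x) φ'(x) dx = ∫_0^3 (-4*x^3 + 6*x^2 + 2*x - 3) dx. Term by term:
  ∫_0^3 -4*x^3 dx = -81;  ∫_0^3 6*x^2 dx = 54;  ∫_0^3 2*x dx = 9;
  ∫_0^3 -3 dx = -9.
Sum: -81 + 54 + 9 − 9 = -27.
So LHS = -27.
∫_0^3 v(x) φ(x) dx = ∫_0^3 (-4*x^3 + 12*x^2) dx. Term by term:
  ∫_0^3 -4*x^3 dx = -81;  ∫_0^3 12*x^2 dx = 108.
Sum: -81 + 108 = 27.
So RHS = -∫_0^3 v(x) φ(x) dx = -27.
LHS = RHS, so the identity holds for this test φ.
Moreover u is smooth here and v(x) = u'(x) = 4*x pointwise, so the identity holds for every test function. Hence v is the weak derivative of u.


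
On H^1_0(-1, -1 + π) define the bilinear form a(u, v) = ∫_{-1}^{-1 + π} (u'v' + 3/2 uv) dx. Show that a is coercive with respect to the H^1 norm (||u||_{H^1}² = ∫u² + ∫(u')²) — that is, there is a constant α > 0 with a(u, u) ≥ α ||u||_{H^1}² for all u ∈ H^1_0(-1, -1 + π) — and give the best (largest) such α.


α = 1

Coercivity of a(·,·) on H^1_0(-1, -1 + π) means a(u, u) ≥ α ||u||_{H^1}² for every u ∈ H^1_0.
The interval has length L = π, and Poincaré/coercivity depend only on L. Here a(u, u) = ∫(u')² + (3/2)·∫u².
Here c = 3/2 ≥ 1, so a(u,u) = ∫(u')² + c∫u² ≥ ∫(u')² + ∫u² = ||u||_{H^1}², i.e. α = 1 works. No larger α is possible: a(u,u) ≥ α||u||_{H^1}² means (1−α)∫(u')² ≥ (α−c)∫u², and for the modes u_n = sin(nπ(x−x₀)/L) (x₀ the left endpoint) one has ∫u_n²/∫(u_n')² = (L/(nπ))² → 0, so a(u_n,u_n)/||u_n||_{H^1}² → 1. Hence the optimal constant is α = 1.
Therefore α = 1.


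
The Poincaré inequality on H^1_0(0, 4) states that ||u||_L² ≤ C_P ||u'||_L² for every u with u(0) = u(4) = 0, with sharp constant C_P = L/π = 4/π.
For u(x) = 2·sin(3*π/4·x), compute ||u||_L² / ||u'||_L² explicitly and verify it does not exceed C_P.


||u||_L² / ||u'||_L² = 4/(3*π) < C_P = 4/π.

u(x) = 2·sin(3*π/4·x), so u'(x) = 3*π*cos(3*π*x/4)/2.
Writing u(x) = A·sin(kπx/L) with A = 2 and k = 3, use ∫_0^L sin²(kπx/L) dx = L/2 and ∫_0^L cos²(kπx/L) dx = L/2.
u² = 4·sin²(3*π/4·x) and (u')² = 9*π^2/4·cos²(3*π/4·x), and each of sin², cos² integrates to L/2 = 2 over (0, 4).
∫_0^4 u² dx = 8, so ||u||_L² = 2*sqrt(2).
∫_0^4 (u')² dx = 9*π^2/2, so ||u'||_L² = 3*sqrt(2)*π/2.
Ratio ||u||_L² / ||u'||_L² = 4/(3*π).
Sharp Poincaré constant on H^1_0(0, 4) is C_P = L/π = 4/π, achieved by sin(π/4·x).
This is the k = 3 harmonic; the ratio L/(kπ) is strictly less than C_P = L/π, consistent with the sharp inequality ||u||_L² ≤ C_P ||u'||_L².


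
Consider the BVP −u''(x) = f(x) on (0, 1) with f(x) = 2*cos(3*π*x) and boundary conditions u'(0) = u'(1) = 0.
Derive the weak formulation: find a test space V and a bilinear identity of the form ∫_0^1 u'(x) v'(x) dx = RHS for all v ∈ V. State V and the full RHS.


V = H^1(0, 1) (no boundary constraint on v; u is determined up to an additive constant); weak form: ∫_0^1 u'v' dx = ∫_0^1 (2*cos(3*π*x)) v dx for all v ∈ V.

Multiply both sides by a test function v and integrate from 0 to 1:
  ∫_0^1 −u''(x) v(x) dx = ∫_0^1 f(x) v(x) dx.
Integrate the LHS by parts once:
  ∫_0^1 −u'' v dx = −[u'(x) v(x)]_0^1 + ∫_0^1 u'(x) v'(x) dx.
Thus ∫_0^1 u'(x) v'(x) dx = ∫_0^1 f(x) v(x) dx + [u'(x) v(x)]_0^1.
Choose V so that boundary terms are either known or forced to vanish.
u has homogeneous Neumann: u'(0) = u'(1) = 0. So [u' v]_0^1 = 0·v(1) − 0·v(0) = 0 for any v; take V = H^1(0, 1).
Weak formulation: find u (satisfying any essential BC) such that ∫_0^1 u'(x) v'(x) dx = ∫_0^1 f v dx for all v ∈ V (homogeneous Neumann, so boundary terms vanish).
Substituting f(x) = 2*cos(3*π*x), the right-hand side is ∫_0^1 (2*cos(3*π*x)) v dx.
Compatibility check (pure Neumann): taking v ≡ 1 ∈ V gives 0 = ∫_0^1 f dx + (0) − (0), i.e. ∫_0^1 f dx must equal u'(0) − u'(1) = 0. Indeed ∫_0^1 (2*cos(3*π*x)) dx = 0, so the data are compatible. The solution is then unique only up to an additive constant (fix it e.g. by requiring ∫_0^1 u dx = 0).


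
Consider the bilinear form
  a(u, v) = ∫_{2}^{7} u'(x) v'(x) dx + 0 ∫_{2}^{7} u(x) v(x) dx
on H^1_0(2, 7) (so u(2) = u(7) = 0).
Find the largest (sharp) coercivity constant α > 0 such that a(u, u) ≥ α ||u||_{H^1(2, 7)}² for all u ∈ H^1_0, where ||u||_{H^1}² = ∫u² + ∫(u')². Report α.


α = π^2/(π^2 + 25)

Coercivity of a(·,·) on H^1_0(2, 7) means a(u, u) ≥ α ||u||_{H^1}² for every u ∈ H^1_0.
The interval has length L = 5, and Poincaré/coercivity depend only on L. Here a(u, u) = ∫(u')² + (0)·∫u².
Here c = 0, so a(u,u) = ∫(u')² alone. The condition a(u,u) ≥ α||u||_{H^1}² reads (1−α)∫(u')² ≥ (α−c)∫u². Any admissible α is ≤ 1 (rapidly oscillating u have ∫u²/∫(u')² → 0), and α = 1 would force 0 ≥ (1−c)∫u², impossible since c < 1; so 1−α > 0. By the sharp Poincaré inequality on H^1_0 of an interval of length L, ∫(u')² ≥ (π/L)²∫u² with equality for the first sine mode sin(π(x−x₀)/L) (x₀ the left endpoint), so the inequality holds for all u iff (1−α)(π/L)² ≥ α − c, i.e. α ≤ ((π/L)² + c)/((π/L)² + 1) = (1 + c(L/π)²)/(1 + (L/π)²). (Direct route, valid since c ≤ 0: Poincaré gives c∫u² ≥ c(L/π)²∫(u')², so a(u,u) ≥ (1 + c(L/π)²)∫(u')², while ||u||_{H^1}² ≤ (1 + (L/π)²)∫(u')²; dividing yields the same α.) With (π/L)² = π^2/25 and c = 0, the largest admissible constant is α = ((π/L)² + c)/((π/L)² + 1).
Simplifying, α = π^2/(π^2 + 25).


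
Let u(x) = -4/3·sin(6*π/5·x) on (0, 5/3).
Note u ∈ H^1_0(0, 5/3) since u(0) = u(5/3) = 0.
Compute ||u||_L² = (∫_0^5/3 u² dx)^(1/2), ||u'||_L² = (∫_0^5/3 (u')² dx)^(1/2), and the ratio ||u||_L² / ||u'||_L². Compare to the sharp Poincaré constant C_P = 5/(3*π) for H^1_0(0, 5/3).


||u||_L² / ||u'||_L² = 5/(6*π) < C_P = 5/(3*π).

u(x) = -4/3·sin(6*π/5·x), so u'(x) = -8*π*cos(6*π*x/5)/5.
Writing u(x) = A·sin(kπx/L) with A = -4/3 and k = 2, use ∫_0^L sin²(kπx/L) dx = L/2 and ∫_0^L cos²(kπx/L) dx = L/2.
u² = 16/9·sin²(6*π/5·x) and (u')² = 64*π^2/25·cos²(6*π/5·x), and each of sin², cos² integrates to L/2 = 5/6 over (0, 5/3).
∫_0^5/3 u² dx = 40/27, so ||u||_L² = 2*sqrt(30)/9.
∫_0^5/3 (u')² dx = 32*π^2/15, so ||u'||_L² = 4*sqrt(30)*π/15.
Ratio ||u||_L² / ||u'||_L² = 5/(6*π).
Sharp Poincaré constant on H^1_0(0, 5/3) is C_P = L/π = 5/(3*π), achieved by sin(3*π/5·x).
This is the k = 2 harmonic; the ratio L/(kπ) is strictly less than C_P = L/π, consistent with the sharp inequality ||u||_L² ≤ C_P ||u'||_L².


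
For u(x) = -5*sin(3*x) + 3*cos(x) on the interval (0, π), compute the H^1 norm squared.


||u||_{H^1(0,π)}^2 = 134*π

u'(x) = -3*sin(x) - 15*cos(3*x).
Expand u² and (u')² and integrate term by term on (0, π), using: for integers n ≥ 1, ∫_0^π sin²(nx) dx = ∫_0^π cos²(nx) dx = π/2; for n ≠ n', ∫_0^π sin(nx)sin(n'x) dx = ∫_0^π cos(nx)cos(n'x) dx = 0; and by product-to-sum, ∫_0^π sin(nx)cos(n'x) dx = ½∫_0^π [sin((n+n')x) + sin((n−n')x)] dx, which is 0 when n+n' is even and 2n/(n²−n'²) when n+n' is odd (it need not vanish on (0, π)).
  u² squared terms: (-5)²·∫sin(3x)² dx = 25·π/2 = 25*π/2;  (3)²·∫cos(x)² dx = 9·π/2 = 9*π/2.
  u² cross terms: 2·(-5)·(3)·∫sin(3x)·cos(x) dx = -30·(0) = 0.
  So ∫_0^π u² dx = 25*π/2 + 9*π/2 + 0 = 17*π.
  (u')² squared terms: (-15)²·∫cos(3x)² dx = 225·π/2 = 225*π/2;  (-3)²·∫sin(x)² dx = 9·π/2 = 9*π/2.
  (u')² cross terms: 2·(-15)·(-3)·∫cos(3x)·sin(x) dx = 90·(0) = 0.
  So ∫_0^π (u')² dx = 225*π/2 + 9*π/2 + 0 = 117*π.
||u||_{H^1}^2 = (17*π) + (117*π) = 134*π.


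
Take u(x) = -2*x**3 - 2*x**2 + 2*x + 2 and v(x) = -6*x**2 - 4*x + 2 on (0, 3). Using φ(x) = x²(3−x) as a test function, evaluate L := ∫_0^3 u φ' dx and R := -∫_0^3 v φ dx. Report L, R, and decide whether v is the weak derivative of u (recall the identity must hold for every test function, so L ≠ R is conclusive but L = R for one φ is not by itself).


LHS = 1809/10, RHS = 1809/10. Yes, v = u' weakly.

u(x) = -2*x**3 - 2*x**2 + 2*x + 2, classical derivative u'(x) = -6*x**2 - 4*x + 2.
φ(x) = x²(3−x), so φ'(x) = 3*x*(2 - x).
Note φ(0) = φ(3) = 0, so the boundary term u·φ vanishes.
LHS = ∫_0^3 u(x) φ'(x) dx = ∫_0^3 (6*x^5 - 6*x^4 - 18*x^3 + 6*x^2 + 12*x) dx. Term by term:
  ∫_0^3 6*x^5 dx = 729;  ∫_0^3 -6*x^4 dx = -1458/5;  ∫_0^3 -18*x^3 dx = -729/2;
  ∫_0^3 6*x^2 dx = 54;  ∫_0^3 12*x dx = 54.
Sum: 729 − 1458/5 − 729/2 + 54 + 54 = 1809/10.
So LHS = 1809/10.
∫_0^3 v(x) φ(x) dx = ∫_0^3 (6*x^5 - 14*x^4 - 14*x^3 + 6*x^2) dx. Term by term:
  ∫_0^3 6*x^5 dx = 729;  ∫_0^3 -14*x^4 dx = -3402/5;  ∫_0^3 -14*x^3 dx = -567/2;
  ∫_0^3 6*x^2 dx = 54.
Sum: 729 − 3402/5 − 567/2 + 54 = -1809/10.
So RHS = -∫_0^3 v(x) φ(x) dx = 1809/10.
LHS = RHS, so the identity holds for this test φ.
Moreover u is smooth here and v(x) = u'(x) = -6*x**2 - 4*x + 2 pointwise, so the identity holds for every test function. Hence v is the weak derivative of u.


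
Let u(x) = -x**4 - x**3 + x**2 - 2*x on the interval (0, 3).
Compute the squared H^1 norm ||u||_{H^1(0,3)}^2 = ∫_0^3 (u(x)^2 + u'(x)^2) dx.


||u||_{H^1}^2 = 1642407/140

The H^1 norm (squared) on an interval (0, L) is
  ||u||_{H^1}^2 = ∫_0^L u(x)^2 dx + ∫_0^L u'(x)^2 dx.
Compute u'(x) = -4*x**3 - 3*x**2 + 2*x - 2.
Then u(x)^2 = x**8 + 2*x**7 - x**6 + 2*x**5 + 5*x**4 - 4*x**3 + 4*x**2 and u'(x)^2 = 16*x**6 + 24*x**5 - 7*x**4 + 4*x**3 + 16*x**2 - 8*x + 4.
Integrate each monomial from 0 to 3 using ∫_0^3 c·x^n dx = c·3^(n+1)/(n+1):
  ∫_0^3 u(x)^2 dx = ∫_0^3 (x^8 + 2*x^7 - x^6 + 2*x^5 + 5*x^4 - 4*x^3 + 4*x^2) dx. Term by term:
    ∫_0^3 x^8 dx = 2187;  ∫_0^3 2*x^7 dx = 6561/4;  ∫_0^3 -x^6 dx = -2187/7;
    ∫_0^3 2*x^5 dx = 243;  ∫_0^3 5*x^4 dx = 243;  ∫_0^3 -4*x^3 dx = -81;
    ∫_0^3 4*x^2 dx = 36.
  Sum: 2187 + 6561/4 − 2187/7 + 243 + 243 − 81 + 36 = 110763/28.
  ∫_0^3 u'(x)^2 dx = ∫_0^3 (16*x^6 + 24*x^5 - 7*x^4 + 4*x^3 + 16*x^2 - 8*x + 4) dx. Term by term:
    ∫_0^3 16*x^6 dx = 34992/7;  ∫_0^3 24*x^5 dx = 2916;  ∫_0^3 -7*x^4 dx = -1701/5;
    ∫_0^3 4*x^3 dx = 81;  ∫_0^3 16*x^2 dx = 144;  ∫_0^3 -8*x dx = -36;
    ∫_0^3 4 dx = 12.
  Sum: 34992/7 + 2916 − 1701/5 + 81 + 144 − 36 + 12 = 272148/35.
Adding: ||u||_{H^1}^2 = 110763/28 + 272148/35 = 1642407/140.


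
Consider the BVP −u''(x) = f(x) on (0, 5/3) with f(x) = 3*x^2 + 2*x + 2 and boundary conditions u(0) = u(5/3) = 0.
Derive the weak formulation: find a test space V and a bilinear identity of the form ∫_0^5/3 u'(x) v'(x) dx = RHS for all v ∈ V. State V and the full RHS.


V = H^1_0(0, 5/3) (so v(0) = v(5/3) = 0); weak form: ∫_0^5/3 u'v' dx = ∫_0^5/3 (3*x^2 + 2*x + 2) v dx for all v ∈ V.

Multiply both sides by a test function v and integrate from 0 to 5/3:
  ∫_0^5/3 −u''(x) v(x) dx = ∫_0^5/3 f(x) v(x) dx.
Integrate the LHS by parts once:
  ∫_0^5/3 −u'' v dx = −[u'(x) v(x)]_0^5/3 + ∫_0^5/3 u'(x) v'(x) dx.
Thus ∫_0^5/3 u'(x) v'(x) dx = ∫_0^5/3 f(x) v(x) dx + [u'(x) v(x)]_0^5/3.
Choose V so that boundary terms are either known or forced to vanish.
u is Dirichlet: u(0) = u(5/3) = 0. Let V = H^1_0(0, 5/3); then v(0) = v(5/3) = 0, and [u' v]_0^5/3 = 0.
Weak formulation: find u (satisfying any essential BC) such that ∫_0^5/3 u'(x) v'(x) dx = ∫_0^5/3 f v dx for all v ∈ V.
Substituting f(x) = 3*x^2 + 2*x + 2, the right-hand side is ∫_0^5/3 (3*x^2 + 2*x + 2) v dx.


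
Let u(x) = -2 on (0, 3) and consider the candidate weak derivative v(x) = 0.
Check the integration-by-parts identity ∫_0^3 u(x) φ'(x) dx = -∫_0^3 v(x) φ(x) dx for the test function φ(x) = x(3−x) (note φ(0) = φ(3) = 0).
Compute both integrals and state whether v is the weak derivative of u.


LHS = 0, RHS = 0. Yes, v = u' weakly.

u(x) = -2, classical derivative u'(x) = 0.
φ(x) = x(3−x), so φ'(x) = 3 - 2*x.
Note φ(0) = φ(3) = 0, so the boundary term u·φ vanishes.
LHS = ∫_0^3 u(x) φ'(x) dx = ∫_0^3 (4*x - 6) dx. Term by term:
  ∫_0^3 4*x dx = 18;  ∫_0^3 -6 dx = -18.
Sum: 18 − 18 = 0.
So LHS = 0.
∫_0^3 v(x) φ(x) dx = ∫_0^3 (0) dx. Term by term:
  ∫_0^3 0 dx = 0.
So RHS = -∫_0^3 v(x) φ(x) dx = 0.
LHS = RHS, so the identity holds for this test φ.
Moreover u is smooth here and v(x) = u'(x) = 0 pointwise, so the identity holds for every test function. Hence v is the weak derivative of u.


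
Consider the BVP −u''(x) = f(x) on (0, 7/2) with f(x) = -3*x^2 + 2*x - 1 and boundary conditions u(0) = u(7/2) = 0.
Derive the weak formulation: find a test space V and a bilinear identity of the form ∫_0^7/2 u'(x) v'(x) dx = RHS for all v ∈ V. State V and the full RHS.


V = H^1_0(0, 7/2) (so v(0) = v(7/2) = 0); weak form: ∫_0^7/2 u'v' dx = ∫_0^7/2 (-3*x^2 + 2*x - 1) v dx for all v ∈ V.

Multiply both sides by a test function v and integrate from 0 to 7/2:
  ∫_0^7/2 −u''(x) v(x) dx = ∫_0^7/2 f(x) v(x) dx.
Integrate the LHS by parts once:
  ∫_0^7/2 −u'' v dx = −[u'(x) v(x)]_0^7/2 + ∫_0^7/2 u'(x) v'(x) dx.
Thus ∫_0^7/2 u'(x) v'(x) dx = ∫_0^7/2 f(x) v(x) dx + [u'(x) v(x)]_0^7/2.
Choose V so that boundary terms are either known or forced to vanish.
u is Dirichlet: u(0) = u(7/2) = 0. Let V = H^1_0(0, 7/2); then v(0) = v(7/2) = 0, and [u' v]_0^7/2 = 0.
Weak formulation: find u (satisfying any essential BC) such that ∫_0^7/2 u'(x) v'(x) dx = ∫_0^7/2 f v dx for all v ∈ V.
Substituting f(x) = -3*x^2 + 2*x - 1, the right-hand side is ∫_0^7/2 (-3*x^2 + 2*x - 1) v dx.


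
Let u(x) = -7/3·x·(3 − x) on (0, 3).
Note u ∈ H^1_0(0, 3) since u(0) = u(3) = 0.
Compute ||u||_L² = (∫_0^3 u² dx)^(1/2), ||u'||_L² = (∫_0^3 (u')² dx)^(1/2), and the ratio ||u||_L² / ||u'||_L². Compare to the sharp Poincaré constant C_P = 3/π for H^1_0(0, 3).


||u||_L² / ||u'||_L² = 3*sqrt(10)/10 < C_P = 3/π.

u(x) = -7/3·x·(3 − x), so u'(x) = 14*x/3 - 7.
u(x) = -7/3·x·(3 − x) vanishes at x = 0 and x = 3, so u ∈ H^1_0(0, 3). Differentiate via the product rule and integrate the resulting polynomials term by term.
  ∫_0^3 u² dx = ∫_0^3 (49*x^4/9 - 98*x^3/3 + 49*x^2) dx. Term by term:
    ∫_0^3 49*x^4/9 dx = 1323/5;  ∫_0^3 -98*x^3/3 dx = -1323/2;  ∫_0^3 49*x^2 dx = 441.
  Sum: 1323/5 − 1323/2 + 441 = 441/10.
  ∫_0^3 (u')² dx = ∫_0^3 (196*x^2/9 - 196*x/3 + 49) dx. Term by term:
    ∫_0^3 196*x^2/9 dx = 196;  ∫_0^3 -196*x/3 dx = -294;  ∫_0^3 49 dx = 147.
  Sum: 196 − 294 + 147 = 49.
∫_0^3 u² dx = 441/10, so ||u||_L² = 21*sqrt(10)/10.
∫_0^3 (u')² dx = 49, so ||u'||_L² = 7.
Ratio ||u||_L² / ||u'||_L² = 3*sqrt(10)/10.
Sharp Poincaré constant on H^1_0(0, 3) is C_P = L/π = 3/π, achieved by sin(π/3·x).
A polynomial bump cannot attain the sharp Poincaré constant (only the first sine eigenfunction does), so the ratio is strictly less than C_P, consistent with ||u||_L² ≤ C_P ||u'||_L².


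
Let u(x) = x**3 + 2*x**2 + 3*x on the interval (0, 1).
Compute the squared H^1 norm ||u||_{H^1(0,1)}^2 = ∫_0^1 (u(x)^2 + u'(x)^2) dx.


||u||_{H^1}^2 = 1713/35

The H^1 norm (squared) on an interval (0, L) is
  ||u||_{H^1}^2 = ∫_0^L u(x)^2 dx + ∫_0^L u'(x)^2 dx.
Compute u'(x) = 3*x**2 + 4*x + 3.
Then u(x)^2 = x**6 + 4*x**5 + 10*x**4 + 12*x**3 + 9*x**2 and u'(x)^2 = 9*x**4 + 24*x**3 + 34*x**2 + 24*x + 9.
Integrate each monomial from 0 to 1 using ∫_0^1 c·x^n dx = c·1^(n+1)/(n+1):
  ∫_0^1 u(x)^2 dx = ∫_0^1 (x^6 + 4*x^5 + 10*x^4 + 12*x^3 + 9*x^2) dx. Term by term:
    ∫_0^1 x^6 dx = 1/7;  ∫_0^1 4*x^5 dx = 2/3;  ∫_0^1 10*x^4 dx = 2;
    ∫_0^1 12*x^3 dx = 3;  ∫_0^1 9*x^2 dx = 3.
  Sum: 1/7 + 2/3 + 2 + 3 + 3 = 185/21.
  ∫_0^1 u'(x)^2 dx = ∫_0^1 (9*x^4 + 24*x^3 + 34*x^2 + 24*x + 9) dx. Term by term:
    ∫_0^1 9*x^4 dx = 9/5;  ∫_0^1 24*x^3 dx = 6;  ∫_0^1 34*x^2 dx = 34/3;
    ∫_0^1 24*x dx = 12;  ∫_0^1 9 dx = 9.
  Sum: 9/5 + 6 + 34/3 + 12 + 9 = 602/15.
Adding: ||u||_{H^1}^2 = 185/21 + 602/15 = 1713/35.


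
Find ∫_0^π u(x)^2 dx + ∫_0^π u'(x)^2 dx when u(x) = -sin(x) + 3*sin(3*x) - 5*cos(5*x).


||u||_{H^1(0,π)}^2 = 371*π

u'(x) = 25*sin(5*x) - cos(x) + 9*cos(3*x).
Expand u² and (u')² and integrate term by term on (0, π), using: for integers n ≥ 1, ∫_0^π sin²(nx) dx = ∫_0^π cos²(nx) dx = π/2; for n ≠ n', ∫_0^π sin(nx)sin(n'x) dx = ∫_0^π cos(nx)cos(n'x) dx = 0; and by product-to-sum, ∫_0^π sin(nx)cos(n'x) dx = ½∫_0^π [sin((n+n')x) + sin((n−n')x)] dx, which is 0 when n+n' is even and 2n/(n²−n'²) when n+n' is odd (it need not vanish on (0, π)).
  u² squared terms: (-1)²·∫sin(x)² dx = 1·π/2 = π/2;  (-5)²·∫cos(5x)² dx = 25·π/2 = 25*π/2;  (3)²·∫sin(3x)² dx = 9·π/2 = 9*π/2.
  u² cross terms: 2·(-1)·(-5)·∫sin(x)·cos(5x) dx = 10·(0) = 0;  2·(-1)·(3)·∫sin(x)·sin(3x) dx = -6·(0) = 0;  2·(-5)·(3)·∫cos(5x)·sin(3x) dx = -30·(0) = 0.
  So ∫_0^π u² dx = π/2 + 25*π/2 + 9*π/2 + 0 + 0 + 0 = 35*π/2.
  (u')² squared terms: (-1)²·∫cos(x)² dx = 1·π/2 = π/2;  (9)²·∫cos(3x)² dx = 81·π/2 = 81*π/2;  (25)²·∫sin(5x)² dx = 625·π/2 = 625*π/2.
  (u')² cross terms: 2·(-1)·(9)·∫cos(x)·cos(3x) dx = -18·(0) = 0;  2·(-1)·(25)·∫cos(x)·sin(5x) dx = -50·(0) = 0;  2·(9)·(25)·∫cos(3x)·sin(5x) dx = 450·(0) = 0.
  So ∫_0^π (u')² dx = π/2 + 81*π/2 + 625*π/2 + 0 + 0 + 0 = 707*π/2.
||u||_{H^1}^2 = (35*π/2) + (707*π/2) = 371*π.


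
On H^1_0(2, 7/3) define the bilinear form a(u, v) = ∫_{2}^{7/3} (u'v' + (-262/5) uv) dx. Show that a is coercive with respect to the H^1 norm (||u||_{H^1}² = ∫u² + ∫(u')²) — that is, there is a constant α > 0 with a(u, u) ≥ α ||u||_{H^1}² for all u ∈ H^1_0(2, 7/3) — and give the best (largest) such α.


α = (-262 + 45*π^2)/(5*(1 + 9*π^2))

Coercivity of a(·,·) on H^1_0(2, 7/3) means a(u, u) ≥ α ||u||_{H^1}² for every u ∈ H^1_0.
The interval has length L = 1/3, and Poincaré/coercivity depend only on L. Here a(u, u) = ∫(u')² + (-262/5)·∫u².
Here c = -262/5 < 0 with |c| < (π/L)² = 9*π^2, so coercivity still holds. The condition a(u,u) ≥ α||u||_{H^1}² reads (1−α)∫(u')² ≥ (α−c)∫u². Any admissible α is ≤ 1 (rapidly oscillating u have ∫u²/∫(u')² → 0), and α = 1 would force 0 ≥ (1−c)∫u², impossible since c < 1; so 1−α > 0. By the sharp Poincaré inequality on H^1_0 of an interval of length L, ∫(u')² ≥ (π/L)²∫u² with equality for the first sine mode sin(π(x−x₀)/L) (x₀ the left endpoint), so the inequality holds for all u iff (1−α)(π/L)² ≥ α − c, i.e. α ≤ ((π/L)² + c)/((π/L)² + 1) = (1 + c(L/π)²)/(1 + (L/π)²). (Direct route, valid since c ≤ 0: Poincaré gives c∫u² ≥ c(L/π)²∫(u')², so a(u,u) ≥ (1 + c(L/π)²)∫(u')², while ||u||_{H^1}² ≤ (1 + (L/π)²)∫(u')²; dividing yields the same α.) With (π/L)² = 9*π^2 and c = -262/5, the largest admissible constant is α = ((π/L)² + c)/((π/L)² + 1).
Simplifying, α = (-262 + 45*π^2)/(5*(1 + 9*π^2)).


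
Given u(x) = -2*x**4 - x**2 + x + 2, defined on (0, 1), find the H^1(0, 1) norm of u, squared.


||u||_{H^1}^2 = 1931/126

The H^1 norm (squared) on an interval (0, L) is
  ||u||_{H^1}^2 = ∫_0^L u(x)^2 dx + ∫_0^L u'(x)^2 dx.
Compute u'(x) = -8*x**3 - 2*x + 1.
Then u(x)^2 = 4*x**8 + 4*x**6 - 4*x**5 - 7*x**4 - 2*x**3 - 3*x**2 + 4*x + 4 and u'(x)^2 = 64*x**6 + 32*x**4 - 16*x**3 + 4*x**2 - 4*x + 1.
Integrate each monomial from 0 to 1 using ∫_0^1 c·x^n dx = c·1^(n+1)/(n+1):
  ∫_0^1 u(x)^2 dx = ∫_0^1 (4*x^8 + 4*x^6 - 4*x^5 - 7*x^4 - 2*x^3 - 3*x^2 + 4*x + 4) dx. Term by term:
    ∫_0^1 4*x^8 dx = 4/9;  ∫_0^1 4*x^6 dx = 4/7;  ∫_0^1 -4*x^5 dx = -2/3;
    ∫_0^1 -7*x^4 dx = -7/5;  ∫_0^1 -2*x^3 dx = -1/2;  ∫_0^1 -3*x^2 dx = -1;
    ∫_0^1 4*x dx = 2;  ∫_0^1 4 dx = 4.
  Sum: 4/9 + 4/7 − 2/3 − 7/5 − 1/2 − 1 + 2 + 4 = 2173/630.
  ∫_0^1 u'(x)^2 dx = ∫_0^1 (64*x^6 + 32*x^4 - 16*x^3 + 4*x^2 - 4*x + 1) dx. Term by term:
    ∫_0^1 64*x^6 dx = 64/7;  ∫_0^1 32*x^4 dx = 32/5;  ∫_0^1 -16*x^3 dx = -4;
    ∫_0^1 4*x^2 dx = 4/3;  ∫_0^1 -4*x dx = -2;  ∫_0^1 1 dx = 1.
  Sum: 64/7 + 32/5 − 4 + 4/3 − 2 + 1 = 1247/105.
Adding: ||u||_{H^1}^2 = 2173/630 + 1247/105 = 1931/126.


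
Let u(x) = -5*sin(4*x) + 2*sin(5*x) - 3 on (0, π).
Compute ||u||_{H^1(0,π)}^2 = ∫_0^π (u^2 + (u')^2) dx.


||u||_{H^1(0,π)}^2 = -24/5 + 547*π/2

u'(x) = -20*cos(4*x) + 10*cos(5*x).
Expand u² and (u')² and integrate term by term on (0, π), using: for integers n ≥ 1, ∫_0^π sin²(nx) dx = ∫_0^π cos²(nx) dx = π/2; for n ≠ n', ∫_0^π sin(nx)sin(n'x) dx = ∫_0^π cos(nx)cos(n'x) dx = 0; and by product-to-sum, ∫_0^π sin(nx)cos(n'x) dx = ½∫_0^π [sin((n+n')x) + sin((n−n')x)] dx, which is 0 when n+n' is even and 2n/(n²−n'²) when n+n' is odd (it need not vanish on (0, π)). For the constant mode: ∫_0^π 1 dx = π, ∫_0^π cos(nx) dx = 0, ∫_0^π sin(nx) dx = (1−(−1)^n)/n.
  u² squared terms: (-3)²·∫1 dx = 9·π = 9*π;  (-5)²·∫sin(4x)² dx = 25·π/2 = 25*π/2;  (2)²·∫sin(5x)² dx = 4·π/2 = 2*π.
  u² cross terms: 2·(-3)·(-5)·∫1·sin(4x) dx = 30·(0) = 0;  2·(-3)·(2)·∫1·sin(5x) dx = -12·(2/5) = -24/5;  2·(-5)·(2)·∫sin(4x)·sin(5x) dx = -20·(0) = 0.
  So ∫_0^π u² dx = 9*π + 25*π/2 + 2*π + 0 − 24/5 + 0 = -24/5 + 47*π/2.
  (u')² squared terms: (-20)²·∫cos(4x)² dx = 400·π/2 = 200*π;  (10)²·∫cos(5x)² dx = 100·π/2 = 50*π.
  (u')² cross terms: 2·(-20)·(10)·∫cos(4x)·cos(5x) dx = -400·(0) = 0.
  So ∫_0^π (u')² dx = 200*π + 50*π + 0 = 250*π.
||u||_{H^1}^2 = (-24/5 + 47*π/2) + (250*π) = -24/5 + 547*π/2.


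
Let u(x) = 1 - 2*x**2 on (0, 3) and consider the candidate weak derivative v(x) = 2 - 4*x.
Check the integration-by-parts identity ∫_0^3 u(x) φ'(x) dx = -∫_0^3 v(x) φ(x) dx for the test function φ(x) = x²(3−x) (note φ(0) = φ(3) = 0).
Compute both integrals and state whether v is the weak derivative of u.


LHS = 243/5, RHS = 351/10. No, v is not the weak derivative of u.

u(x) = 1 - 2*x**2, classical derivative u'(x) = -4*x.
φ(x) = x²(3−x), so φ'(x) = 3*x*(2 - x).
Note φ(0) = φ(3) = 0, so the boundary term u·φ vanishes.
LHS = ∫_0^3 u(x) φ'(x) dx = ∫_0^3 (6*x^4 - 12*x^3 - 3*x^2 + 6*x) dx. Term by term:
  ∫_0^3 6*x^4 dx = 1458/5;  ∫_0^3 -12*x^3 dx = -243;  ∫_0^3 -3*x^2 dx = -27;
  ∫_0^3 6*x dx = 27.
Sum: 1458/5 − 243 − 27 + 27 = 243/5.
So LHS = 243/5.
∫_0^3 v(x) φ(x) dx = ∫_0^3 (4*x^4 - 14*x^3 + 6*x^2) dx. Term by term:
  ∫_0^3 4*x^4 dx = 972/5;  ∫_0^3 -14*x^3 dx = -567/2;  ∫_0^3 6*x^2 dx = 54.
Sum: 972/5 − 567/2 + 54 = -351/10.
So RHS = -∫_0^3 v(x) φ(x) dx = 351/10.
LHS − RHS = 27/2 ≠ 0, so the identity fails.
(For a valid weak derivative the identity must hold for EVERY test function, in particular this one. The failure shows v is NOT the weak derivative of u.)
Correct weak derivative would be u'(x) = -4*x.


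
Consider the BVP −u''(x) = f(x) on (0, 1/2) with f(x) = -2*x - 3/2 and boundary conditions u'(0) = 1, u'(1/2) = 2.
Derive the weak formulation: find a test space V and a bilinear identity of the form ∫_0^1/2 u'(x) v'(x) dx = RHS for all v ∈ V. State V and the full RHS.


V = H^1(0, 1/2) (v unrestricted at boundary; u is determined up to an additive constant); weak form: ∫_0^1/2 u'v' dx = ∫_0^1/2 (-2*x - 3/2) v dx + 2·v(1/2) − v(0) for all v ∈ V.

Multiply both sides by a test function v and integrate from 0 to 1/2:
  ∫_0^1/2 −u''(x) v(x) dx = ∫_0^1/2 f(x) v(x) dx.
Integrate the LHS by parts once:
  ∫_0^1/2 −u'' v dx = −[u'(x) v(x)]_0^1/2 + ∫_0^1/2 u'(x) v'(x) dx.
Thus ∫_0^1/2 u'(x) v'(x) dx = ∫_0^1/2 f(x) v(x) dx + [u'(x) v(x)]_0^1/2.
Choose V so that boundary terms are either known or forced to vanish.
u has inhomogeneous Neumann u'(0) = 1, u'(1/2) = 2. [u' v]_0^1/2 = (2)·v(1/2) − (1)·v(0) = 2·v(1/2) − v(0). Take V = H^1(0, 1/2); boundary term becomes part of RHS.
Weak formulation: find u (satisfying any essential BC) such that ∫_0^1/2 u'(x) v'(x) dx = ∫_0^1/2 f v dx + 2·v(1/2) − v(0) for all v ∈ V (Neumann data are natural BCs: they enter the RHS as boundary terms).
Substituting f(x) = -2*x - 3/2, the right-hand side is ∫_0^1/2 (-2*x - 3/2) v dx + 2·v(1/2) − v(0).
Compatibility check (pure Neumann): taking v ≡ 1 ∈ V gives 0 = ∫_0^1/2 f dx + (2) − (1), i.e. ∫_0^1/2 f dx must equal u'(0) − u'(1/2) = -1. Indeed ∫_0^1/2 (-2*x - 3/2) dx = -1, so the data are compatible. The solution is then unique only up to an additive constant (fix it e.g. by requiring ∫_0^1/2 u dx = 0).


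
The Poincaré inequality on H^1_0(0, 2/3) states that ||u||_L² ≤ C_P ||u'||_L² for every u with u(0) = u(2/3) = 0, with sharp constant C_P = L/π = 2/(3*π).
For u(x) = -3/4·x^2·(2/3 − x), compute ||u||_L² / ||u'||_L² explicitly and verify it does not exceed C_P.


||u||_L² / ||u'||_L² = sqrt(14)/21 < C_P = 2/(3*π).

u(x) = -3/4·x^2·(2/3 − x), so u'(x) = x*(9*x - 4)/4.
u(x) = -3/4·x^2·(2/3 − x) vanishes at x = 0 and x = 2/3, so u ∈ H^1_0(0, 2/3). Differentiate via the product rule and integrate the resulting polynomials term by term.
  ∫_0^2/3 u² dx = ∫_0^2/3 (9*x^6/16 - 3*x^5/4 + x^4/4) dx. Term by term:
    ∫_0^2/3 9*x^6/16 dx = 8/1701;  ∫_0^2/3 -3*x^5/4 dx = -8/729;  ∫_0^2/3 x^4/4 dx = 8/1215.
  Sum: 8/1701 − 8/729 + 8/1215 = 8/25515.
  ∫_0^2/3 (u')² dx = ∫_0^2/3 (81*x^4/16 - 9*x^3/2 + x^2) dx. Term by term:
    ∫_0^2/3 81*x^4/16 dx = 2/15;  ∫_0^2/3 -9*x^3/2 dx = -2/9;  ∫_0^2/3 x^2 dx = 8/81.
  Sum: 2/15 − 2/9 + 8/81 = 4/405.
∫_0^2/3 u² dx = 8/25515, so ||u||_L² = 2*sqrt(70)/945.
∫_0^2/3 (u')² dx = 4/405, so ||u'||_L² = 2*sqrt(5)/45.
Ratio ||u||_L² / ||u'||_L² = sqrt(14)/21.
Sharp Poincaré constant on H^1_0(0, 2/3) is C_P = L/π = 2/(3*π), achieved by sin(3*π/2·x).
A polynomial bump cannot attain the sharp Poincaré constant (only the first sine eigenfunction does), so the ratio is strictly less than C_P, consistent with ||u||_L² ≤ C_P ||u'||_L².


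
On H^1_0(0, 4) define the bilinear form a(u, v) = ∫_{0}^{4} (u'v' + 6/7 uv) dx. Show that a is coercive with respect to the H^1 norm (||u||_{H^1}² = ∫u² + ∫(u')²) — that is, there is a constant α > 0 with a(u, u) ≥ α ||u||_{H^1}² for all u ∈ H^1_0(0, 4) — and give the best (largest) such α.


α = (π^2 + 96/7)/(π^2 + 16)

Coercivity of a(·,·) on H^1_0(0, 4) means a(u, u) ≥ α ||u||_{H^1}² for every u ∈ H^1_0.
The interval has length L = 4, and Poincaré/coercivity depend only on L. Here a(u, u) = ∫(u')² + (6/7)·∫u².
Here 0 < c = 6/7 < 1. The condition a(u,u) ≥ α||u||_{H^1}² reads (1−α)∫(u')² ≥ (α−c)∫u². Any admissible α is ≤ 1 (rapidly oscillating u have ∫u²/∫(u')² → 0), and α = 1 would force 0 ≥ (1−c)∫u², impossible since c < 1; so 1−α > 0. By the sharp Poincaré inequality on H^1_0 of an interval of length L, ∫(u')² ≥ (π/L)²∫u² with equality for the first sine mode sin(π(x−x₀)/L) (x₀ the left endpoint), so the inequality holds for all u iff (1−α)(π/L)² ≥ α − c, i.e. α ≤ ((π/L)² + c)/((π/L)² + 1) = (1 + c(L/π)²)/(1 + (L/π)²). With (π/L)² = π^2/16 and c = 6/7, the largest admissible constant is α = ((π/L)² + c)/((π/L)² + 1).
Simplifying, α = (π^2 + 96/7)/(π^2 + 16).


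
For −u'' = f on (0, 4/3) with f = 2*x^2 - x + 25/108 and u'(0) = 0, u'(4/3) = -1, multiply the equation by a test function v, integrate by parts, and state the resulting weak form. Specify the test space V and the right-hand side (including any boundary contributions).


V = H^1(0, 4/3) (v unrestricted at boundary; u is determined up to an additive constant); weak form: ∫_0^4/3 u'v' dx = ∫_0^4/3 (2*x^2 - x + 25/108) v dx − v(4/3) for all v ∈ V.

Multiply both sides by a test function v and integrate from 0 to 4/3:
  ∫_0^4/3 −u''(x) v(x) dx = ∫_0^4/3 f(x) v(x) dx.
Integrate the LHS by parts once:
  ∫_0^4/3 −u'' v dx = −[u'(x) v(x)]_0^4/3 + ∫_0^4/3 u'(x) v'(x) dx.
Thus ∫_0^4/3 u'(x) v'(x) dx = ∫_0^4/3 f(x) v(x) dx + [u'(x) v(x)]_0^4/3.
Choose V so that boundary terms are either known or forced to vanish.
u has inhomogeneous Neumann u'(0) = 0, u'(4/3) = -1. [u' v]_0^4/3 = (-1)·v(4/3) − (0)·v(0) = − v(4/3). Take V = H^1(0, 4/3); boundary term becomes part of RHS.
Weak formulation: find u (satisfying any essential BC) such that ∫_0^4/3 u'(x) v'(x) dx = ∫_0^4/3 f v dx − v(4/3) for all v ∈ V (Neumann data are natural BCs: they enter the RHS as boundary terms).
Substituting f(x) = 2*x^2 - x + 25/108, the right-hand side is ∫_0^4/3 (2*x^2 - x + 25/108) v dx − v(4/3).
Compatibility check (pure Neumann): taking v ≡ 1 ∈ V gives 0 = ∫_0^4/3 f dx + (-1) − (0), i.e. ∫_0^4/3 f dx must equal u'(0) − u'(4/3) = 1. Indeed ∫_0^4/3 (2*x^2 - x + 25/108) dx = 1, so the data are compatible. The solution is then unique only up to an additive constant (fix it e.g. by requiring ∫_0^4/3 u dx = 0).


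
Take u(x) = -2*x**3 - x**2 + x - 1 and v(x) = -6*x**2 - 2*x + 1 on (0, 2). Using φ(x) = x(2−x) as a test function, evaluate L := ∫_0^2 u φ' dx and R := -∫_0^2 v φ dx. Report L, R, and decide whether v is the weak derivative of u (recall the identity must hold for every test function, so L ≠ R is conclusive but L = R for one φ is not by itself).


LHS = 164/15, RHS = 164/15. Yes, v = u' weakly.

u(x) = -2*x**3 - x**2 + x - 1, classical derivative u'(x) = -6*x**2 - 2*x + 1.
φ(x) = x(2−x), so φ'(x) = 2 - 2*x.
Note φ(0) = φ(2) = 0, so the boundary term u·φ vanishes.
LHS = ∫_0^2 u(x) φ'(x) dx = ∫_0^2 (4*x^4 - 2*x^3 - 4*x^2 + 4*x - 2) dx. Term by term:
  ∫_0^2 4*x^4 dx = 128/5;  ∫_0^2 -2*x^3 dx = -8;  ∫_0^2 -4*x^2 dx = -32/3;
  ∫_0^2 4*x dx = 8;  ∫_0^2 -2 dx = -4.
Sum: 128/5 − 8 − 32/3 + 8 − 4 = 164/15.
So LHS = 164/15.
∫_0^2 v(x) φ(x) dx = ∫_0^2 (6*x^4 - 10*x^3 - 5*x^2 + 2*x) dx. Term by term:
  ∫_0^2 6*x^4 dx = 192/5;  ∫_0^2 -10*x^3 dx = -40;  ∫_0^2 -5*x^2 dx = -40/3;
  ∫_0^2 2*x dx = 4.
Sum: 192/5 − 40 − 40/3 + 4 = -164/15.
So RHS = -∫_0^2 v(x) φ(x) dx = 164/15.
LHS = RHS, so the identity holds for this test φ.
Moreover u is smooth here and v(x) = u'(x) = -6*x**2 - 2*x + 1 pointwise, so the identity holds for every test function. Hence v is the weak derivative of u.
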